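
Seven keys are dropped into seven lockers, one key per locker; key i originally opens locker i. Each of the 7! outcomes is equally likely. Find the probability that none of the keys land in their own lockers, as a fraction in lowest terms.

103/280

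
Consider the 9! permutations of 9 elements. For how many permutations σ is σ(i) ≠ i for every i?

The subfactorial !9 = [9!/e] (nearest integer).
9! = 362880, and 362880/e ≈ 133496.09, so !9 = 133496.

133496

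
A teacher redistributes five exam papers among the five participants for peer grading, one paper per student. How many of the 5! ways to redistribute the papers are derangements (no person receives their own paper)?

The number of derangements of 5 is !5 = Σ_{k=0}^{5} (-1)^k·5!/k!
= 5! - 5!/1! + 5!/2! - 5!/3! + 5!/4! - 5!/5!
= 120 - 120 + 60 - 20 + 5 - 1
= 44

44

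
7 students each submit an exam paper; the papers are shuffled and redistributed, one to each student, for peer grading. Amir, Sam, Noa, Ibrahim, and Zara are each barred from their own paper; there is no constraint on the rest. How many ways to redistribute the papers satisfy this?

2428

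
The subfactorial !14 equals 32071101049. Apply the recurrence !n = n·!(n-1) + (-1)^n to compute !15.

!15 = 15·32071101049 - 1 = 481066515734.

481066515734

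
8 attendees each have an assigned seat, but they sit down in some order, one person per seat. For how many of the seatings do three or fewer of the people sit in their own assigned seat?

39549

Sum C(8,i)·!(8-i) for i = 0..3:
  i=0: C(8,0)·!8 = 1·14833 = 14833
  i=1: C(8,1)·!7 = 8·1854 = 14832
  i=2: C(8,2)·!6 = 28·265 = 7420
  i=3: C(8,3)·!5 = 56·44 = 2464
Total = 39549.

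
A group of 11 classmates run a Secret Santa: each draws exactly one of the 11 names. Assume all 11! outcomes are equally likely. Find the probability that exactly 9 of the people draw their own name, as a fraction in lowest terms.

1/725760

Favorable outcomes: C(11,9)·!2 = 55·1 = 55.
Total outcomes: 11! = 39916800.
Probability = 55/39916800 = 1/725760.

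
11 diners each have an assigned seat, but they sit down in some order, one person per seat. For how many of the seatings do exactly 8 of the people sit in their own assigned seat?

330

Choose which 8 of the 11 are fixed: C(11,8) = 165.
The remaining 3 must be deranged: !3 = 2.
Total: 165 × 2 = 330.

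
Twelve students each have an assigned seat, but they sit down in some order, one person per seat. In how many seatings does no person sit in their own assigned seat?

The number of derangements of 12 is !12 = Σ_{k=0}^{12} (-1)^k·12!/k!
= 12! - 12!/1! + 12!/2! - 12!/3! + 12!/4! - 12!/5! + 12!/6! - 12!/7! + 12!/8! - 12!/9! + 12!/10! - 12!/11! + 12!/12!
= 479001600 - 479001600 + 239500800 - 79833600 + 19958400 - 3991680 + 665280 - 95040 + 11880 - 1320 + 132 - 12 + 1
= 176214841

176214841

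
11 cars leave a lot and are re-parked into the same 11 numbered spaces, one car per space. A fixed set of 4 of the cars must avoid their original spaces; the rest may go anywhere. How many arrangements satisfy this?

27422640

Inclusion-exclusion on the 4 forbidden self-matches:
Σ_{j=0}^{4} (-1)^j C(4,j)(11-j)!
= C(4,0)·11! - C(4,1)·10! + C(4,2)·9! - C(4,3)·8! + C(4,4)·7!
= 39916800 - 14515200 + 2177280 - 161280 + 5040
= 27422640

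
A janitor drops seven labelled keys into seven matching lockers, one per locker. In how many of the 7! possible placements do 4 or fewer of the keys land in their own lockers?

# with exactly i fixed is C(7,i)·!(7-i); sum over i=0..4:
  i=0: C(7,0)·!7 = 1·1854 = 1854
  i=1: C(7,1)·!6 = 7·265 = 1855
  i=2: C(7,2)·!5 = 21·44 = 924
  i=3: C(7,3)·!4 = 35·9 = 315
  i=4: C(7,4)·!3 = 35·2 = 70
Total = 5018.

5018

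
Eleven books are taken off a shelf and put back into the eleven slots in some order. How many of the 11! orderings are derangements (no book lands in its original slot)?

14684570

!11 is the nearest integer to 11!/e.
11! = 39916800, and 39916800/e ≈ 14684570.08, so !11 = 14684570.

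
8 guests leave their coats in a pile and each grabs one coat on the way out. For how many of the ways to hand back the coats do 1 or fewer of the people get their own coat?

# with exactly i fixed is C(8,i)·!(8-i); sum over i=0..1:
  i=0: C(8,0)·!8 = 1·14833 = 14833
  i=1: C(8,1)·!7 = 8·1854 = 14832
Total = 29665.

29665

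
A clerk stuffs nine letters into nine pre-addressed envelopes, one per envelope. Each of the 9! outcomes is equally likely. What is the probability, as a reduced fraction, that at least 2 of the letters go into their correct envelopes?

95887/362880

Favorable outcomes: Σ_{i≥2} C(9,i)·!(9-i) = 36·1854 + 84·265 + 126·44 + 126·9 + 84·2 + 36·1 + 9·0 + 1·1 = 95887.
Total outcomes: 9! = 362880.
Probability = 95887/362880 = 95887/362880.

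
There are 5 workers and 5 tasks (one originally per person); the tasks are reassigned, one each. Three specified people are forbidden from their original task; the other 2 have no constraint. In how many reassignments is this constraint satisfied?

Inclusion-exclusion on the 3 forbidden self-matches:
Σ_{j=0}^{3} (-1)^j C(3,j)(5-j)!
= C(3,0)·5! - C(3,1)·4! + C(3,2)·3! - C(3,3)·2!
= 120 - 72 + 18 - 2
= 64

64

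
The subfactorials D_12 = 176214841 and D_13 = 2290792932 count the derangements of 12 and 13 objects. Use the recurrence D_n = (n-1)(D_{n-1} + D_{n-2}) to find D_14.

32071101049

D_14 = (14-1)·(D_13 + D_12) = 13·(2290792932 + 176214841) = 13·2467007773 = 32071101049.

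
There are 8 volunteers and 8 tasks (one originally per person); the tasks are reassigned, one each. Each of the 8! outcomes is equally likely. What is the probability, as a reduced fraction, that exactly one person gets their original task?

103/280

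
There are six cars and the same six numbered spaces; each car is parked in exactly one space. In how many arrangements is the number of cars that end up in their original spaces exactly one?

264

Choose which one of the 6 is fixed: C(6,1) = 6.
The other 5 form a derangement: !5 = 44.
Total: 6 × 44 = 264.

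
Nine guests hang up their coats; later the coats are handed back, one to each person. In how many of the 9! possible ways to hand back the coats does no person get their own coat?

!9 = 9! · Σ_{k=0}^{9} (-1)^k/k!
= 9! - 9!/1! + 9!/2! - 9!/3! + 9!/4! - 9!/5! + 9!/6! - 9!/7! + 9!/8! - 9!/9!
= 362880 - 362880 + 181440 - 60480 + 15120 - 3024 + 504 - 72 + 9 - 1
= 133496

133496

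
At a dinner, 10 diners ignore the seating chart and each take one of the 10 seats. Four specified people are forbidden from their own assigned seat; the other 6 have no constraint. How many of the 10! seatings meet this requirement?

2399760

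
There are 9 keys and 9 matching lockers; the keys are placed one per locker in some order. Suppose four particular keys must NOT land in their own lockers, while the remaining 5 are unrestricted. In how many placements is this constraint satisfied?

229080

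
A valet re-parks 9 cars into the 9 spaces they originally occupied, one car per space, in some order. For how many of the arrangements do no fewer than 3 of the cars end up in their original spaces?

29143

# with exactly i fixed is C(9,i)·!(9-i); sum over i=3..9:
  i=3: C(9,3)·!6 = 84·265 = 22260
  i=4: C(9,4)·!5 = 126·44 = 5544
  i=5: C(9,5)·!4 = 126·9 = 1134
  i=6: C(9,6)·!3 = 84·2 = 168
  i=7: C(9,7)·!2 = 36·1 = 36
  i=8: C(9,8)·!1 = 9·0 = 0
  i=9: C(9,9)·!0 = 1·1 = 1
Total = 29143.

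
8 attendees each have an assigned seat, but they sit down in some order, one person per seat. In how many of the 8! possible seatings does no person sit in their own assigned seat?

14833

Recurrence: !8 = 7·(!7 + !6).
!8 = 7·(1854 + 265) = 7·2119 = 14833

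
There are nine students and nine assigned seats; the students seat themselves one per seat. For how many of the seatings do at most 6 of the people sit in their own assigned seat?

362843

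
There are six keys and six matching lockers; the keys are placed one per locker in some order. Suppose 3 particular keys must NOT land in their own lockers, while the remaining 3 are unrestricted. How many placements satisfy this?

426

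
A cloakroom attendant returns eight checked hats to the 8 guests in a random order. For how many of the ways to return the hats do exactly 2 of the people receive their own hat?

7420

Pick the 2 fixed positions: C(8,2) = 28 ways.
The other 6 form a derangement: !6 = 265.
Total: 28 × 265 = 7420.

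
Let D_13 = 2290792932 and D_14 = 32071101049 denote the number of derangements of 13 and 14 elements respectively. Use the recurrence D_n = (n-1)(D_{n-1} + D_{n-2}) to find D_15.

D_15 = (15-1)·(D_14 + D_13) = 14·(32071101049 + 2290792932) = 14·34361893981 = 481066515734.

481066515734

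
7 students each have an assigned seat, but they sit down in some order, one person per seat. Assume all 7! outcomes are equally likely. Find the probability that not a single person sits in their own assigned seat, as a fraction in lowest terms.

103/280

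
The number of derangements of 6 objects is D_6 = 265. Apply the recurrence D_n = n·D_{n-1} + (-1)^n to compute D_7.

1854

D_7 = 7·265 - 1 = 1854.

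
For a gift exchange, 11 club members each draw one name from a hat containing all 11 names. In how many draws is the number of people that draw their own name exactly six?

Pick the 6 fixed positions: C(11,6) = 462 ways.
The other 5 form a derangement: !5 = 44.
Total: 462 × 44 = 20328.

20328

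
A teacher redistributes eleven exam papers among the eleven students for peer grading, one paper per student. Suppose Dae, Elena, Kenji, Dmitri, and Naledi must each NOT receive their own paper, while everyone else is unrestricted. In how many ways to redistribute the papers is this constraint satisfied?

Let A_j be the event that the j-th constrained one is fixed. By inclusion-exclusion over the 5 events:
Σ_{j=0}^{5} (-1)^j C(5,j)(11-j)!
= C(5,0)·11! - C(5,1)·10! + C(5,2)·9! - C(5,3)·8! + C(5,4)·7! - C(5,5)·6!
= 39916800 - 18144000 + 3628800 - 403200 + 25200 - 720
= 25022880

25022880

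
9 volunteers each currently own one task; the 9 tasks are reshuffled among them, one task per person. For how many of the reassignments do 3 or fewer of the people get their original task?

# with exactly i fixed is C(9,i)·!(9-i); sum over i=0..3:
  i=0: C(9,0)·!9 = 1·133496 = 133496
  i=1: C(9,1)·!8 = 9·14833 = 133497
  i=2: C(9,2)·!7 = 36·1854 = 66744
  i=3: C(9,3)·!6 = 84·265 = 22260
Total = 355997.

355997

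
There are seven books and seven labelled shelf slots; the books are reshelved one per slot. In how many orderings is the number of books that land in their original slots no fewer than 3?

407

Sum C(7,i)·!(7-i) for i = 3..7:
  i=3: C(7,3)·!4 = 35·9 = 315
  i=4: C(7,4)·!3 = 35·2 = 70
  i=5: C(7,5)·!2 = 21·1 = 21
  i=6: C(7,6)·!1 = 7·0 = 0
  i=7: C(7,7)·!0 = 1·1 = 1
Total = 407.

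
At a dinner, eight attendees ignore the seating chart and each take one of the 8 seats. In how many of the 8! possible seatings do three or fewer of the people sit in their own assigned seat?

39549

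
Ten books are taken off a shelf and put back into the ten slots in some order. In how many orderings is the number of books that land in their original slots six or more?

Sum C(10,i)·!(10-i) for i = 6..10:
  i=6: C(10,6)·!4 = 210·9 = 1890
  i=7: C(10,7)·!3 = 120·2 = 240
  i=8: C(10,8)·!2 = 45·1 = 45
  i=9: C(10,9)·!1 = 10·0 = 0
  i=10: C(10,10)·!0 = 1·1 = 1
Total = 2176.

2176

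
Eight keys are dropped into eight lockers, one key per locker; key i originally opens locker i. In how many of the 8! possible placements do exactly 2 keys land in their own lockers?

7420

Choose which 2 of the 8 are fixed: C(8,2) = 28.
The remaining 6 must be deranged: !6 = 265.
Total: 28 × 265 = 7420.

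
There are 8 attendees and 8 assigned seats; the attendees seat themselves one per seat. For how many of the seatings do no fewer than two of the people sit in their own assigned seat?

10655

Sum C(8,i)·!(8-i) for i = 2..8:
  i=2: C(8,2)·!6 = 28·265 = 7420
  i=3: C(8,3)·!5 = 56·44 = 2464
  i=4: C(8,4)·!4 = 70·9 = 630
  i=5: C(8,5)·!3 = 56·2 = 112
  i=6: C(8,6)·!2 = 28·1 = 28
  i=7: C(8,7)·!1 = 8·0 = 0
  i=8: C(8,8)·!0 = 1·1 = 1
Total = 10655.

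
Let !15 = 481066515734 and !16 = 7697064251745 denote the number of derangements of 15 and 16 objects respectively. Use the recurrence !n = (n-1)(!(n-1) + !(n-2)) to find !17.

130850092279664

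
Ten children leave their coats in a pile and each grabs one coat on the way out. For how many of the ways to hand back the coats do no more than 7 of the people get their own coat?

# with exactly i fixed is C(10,i)·!(10-i); sum over i=0..7:
  i=0: C(10,0)·!10 = 1·1334961 = 1334961
  i=1: C(10,1)·!9 = 10·133496 = 1334960
  i=2: C(10,2)·!8 = 45·14833 = 667485
  i=3: C(10,3)·!7 = 120·1854 = 222480
  i=4: C(10,4)·!6 = 210·265 = 55650
  i=5: C(10,5)·!5 = 252·44 = 11088
  i=6: C(10,6)·!4 = 210·9 = 1890
  i=7: C(10,7)·!3 = 120·2 = 240
Total = 3628754.

3628754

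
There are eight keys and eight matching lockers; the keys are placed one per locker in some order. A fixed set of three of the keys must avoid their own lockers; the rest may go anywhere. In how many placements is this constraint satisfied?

27240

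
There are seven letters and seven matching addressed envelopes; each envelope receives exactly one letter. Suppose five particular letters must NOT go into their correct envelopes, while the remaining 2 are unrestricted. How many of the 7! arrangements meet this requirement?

2428

Let A_j be the event that the j-th constrained one is fixed. By inclusion-exclusion over the 5 events:
Σ_{j=0}^{5} (-1)^j C(5,j)(7-j)!
= C(5,0)·7! - C(5,1)·6! + C(5,2)·5! - C(5,3)·4! + C(5,4)·3! - C(5,5)·2!
= 5040 - 3600 + 1200 - 240 + 30 - 2
= 2428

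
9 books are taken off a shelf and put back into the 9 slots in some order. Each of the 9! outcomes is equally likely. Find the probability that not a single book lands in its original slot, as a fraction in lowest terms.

Favorable outcomes: !9 = 133496.
Total outcomes: 9! = 362880.
Probability = 133496/362880 = 16687/45360.

16687/45360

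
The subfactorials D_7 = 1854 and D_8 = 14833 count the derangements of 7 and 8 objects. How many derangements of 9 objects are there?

D_9 = (9-1)·(D_8 + D_7) = 8·(14833 + 1854) = 8·16687 = 133496.

133496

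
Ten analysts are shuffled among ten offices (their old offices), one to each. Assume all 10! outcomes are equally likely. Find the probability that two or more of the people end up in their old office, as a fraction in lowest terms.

958879/3628800

Favorable outcomes: Σ_{i≥2} C(10,i)·!(10-i) = 45·14833 + 120·1854 + 210·265 + 252·44 + 210·9 + 120·2 + 45·1 + 10·0 + 1·1 = 958879.
Total outcomes: 10! = 3628800.
Probability = 958879/3628800 = 958879/3628800.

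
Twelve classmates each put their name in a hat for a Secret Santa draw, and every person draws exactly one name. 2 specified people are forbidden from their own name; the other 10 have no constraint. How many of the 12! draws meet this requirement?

402796800

Inclusion-exclusion on the 2 forbidden self-matches:
Σ_{j=0}^{2} (-1)^j C(2,j)(12-j)!
= C(2,0)·12! - C(2,1)·11! + C(2,2)·10!
= 479001600 - 79833600 + 3628800
= 402796800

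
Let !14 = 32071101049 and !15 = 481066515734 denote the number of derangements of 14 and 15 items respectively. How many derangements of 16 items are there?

!16 = (16-1)·(!15 + !14) = 15·(481066515734 + 32071101049) = 15·513137616783 = 7697064251745.

7697064251745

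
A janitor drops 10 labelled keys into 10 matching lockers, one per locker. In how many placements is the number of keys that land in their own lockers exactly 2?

667485

Pick the 2 fixed positions: C(10,2) = 45 ways.
The other 8 form a derangement: !8 = 14833.
Total: 45 × 14833 = 667485.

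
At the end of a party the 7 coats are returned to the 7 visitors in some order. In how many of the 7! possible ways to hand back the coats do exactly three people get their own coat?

315

Pick the 3 fixed positions: C(7,3) = 35 ways.
The other 4 form a derangement: !4 = 9.
Total: 35 × 9 = 315.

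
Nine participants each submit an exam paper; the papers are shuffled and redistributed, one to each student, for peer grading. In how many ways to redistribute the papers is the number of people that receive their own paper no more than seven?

Sum C(9,i)·!(9-i) for i = 0..7:
  i=0: C(9,0)·!9 = 1·133496 = 133496
  i=1: C(9,1)·!8 = 9·14833 = 133497
  i=2: C(9,2)·!7 = 36·1854 = 66744
  i=3: C(9,3)·!6 = 84·265 = 22260
  i=4: C(9,4)·!5 = 126·44 = 5544
  i=5: C(9,5)·!4 = 126·9 = 1134
  i=6: C(9,6)·!3 = 84·2 = 168
  i=7: C(9,7)·!2 = 36·1 = 36
Total = 362879.

362879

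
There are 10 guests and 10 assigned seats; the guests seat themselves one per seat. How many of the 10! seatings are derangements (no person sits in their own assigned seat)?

1334961

The number of derangements of 10 is !10 = Σ_{k=0}^{10} (-1)^k·10!/k!
= 10! - 10!/1! + 10!/2! - 10!/3! + 10!/4! - 10!/5! + 10!/6! - 10!/7! + 10!/8! - 10!/9! + 10!/10!
= 3628800 - 3628800 + 1814400 - 604800 + 151200 - 30240 + 5040 - 720 + 90 - 10 + 1
= 1334961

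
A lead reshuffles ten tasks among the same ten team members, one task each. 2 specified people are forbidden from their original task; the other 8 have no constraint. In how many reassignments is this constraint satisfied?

Inclusion-exclusion on the 2 forbidden self-matches:
Σ_{j=0}^{2} (-1)^j C(2,j)(10-j)!
= C(2,0)·10! - C(2,1)·9! + C(2,2)·8!
= 3628800 - 725760 + 40320
= 2943360

2943360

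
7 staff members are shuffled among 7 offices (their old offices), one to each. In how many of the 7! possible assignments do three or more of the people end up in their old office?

# with exactly i fixed is C(7,i)·!(7-i); sum over i=3..7:
  i=3: C(7,3)·!4 = 35·9 = 315
  i=4: C(7,4)·!3 = 35·2 = 70
  i=5: C(7,5)·!2 = 21·1 = 21
  i=6: C(7,6)·!1 = 7·0 = 0
  i=7: C(7,7)·!0 = 1·1 = 1
Total = 407.

407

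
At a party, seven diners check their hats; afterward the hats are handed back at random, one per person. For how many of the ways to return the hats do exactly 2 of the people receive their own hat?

924

Pick the 2 fixed positions: C(7,2) = 21 ways.
The other 5 form a derangement: !5 = 44.
Total: 21 × 44 = 924.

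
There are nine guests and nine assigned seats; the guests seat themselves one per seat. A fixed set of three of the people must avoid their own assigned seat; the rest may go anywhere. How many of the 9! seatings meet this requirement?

256320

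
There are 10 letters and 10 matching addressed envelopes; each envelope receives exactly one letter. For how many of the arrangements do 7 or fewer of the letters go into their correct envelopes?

Sum C(10,i)·!(10-i) for i = 0..7:
  i=0: C(10,0)·!10 = 1·1334961 = 1334961
  i=1: C(10,1)·!9 = 10·133496 = 1334960
  i=2: C(10,2)·!8 = 45·14833 = 667485
  i=3: C(10,3)·!7 = 120·1854 = 222480
  i=4: C(10,4)·!6 = 210·265 = 55650
  i=5: C(10,5)·!5 = 252·44 = 11088
  i=6: C(10,6)·!4 = 210·9 = 1890
  i=7: C(10,7)·!3 = 120·2 = 240
Total = 3628754.

3628754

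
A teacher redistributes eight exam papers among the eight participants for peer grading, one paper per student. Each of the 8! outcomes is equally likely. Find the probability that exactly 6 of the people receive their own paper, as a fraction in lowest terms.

Favorable outcomes: C(8,6)·!2 = 28·1 = 28.
Total outcomes: 8! = 40320.
Probability = 28/40320 = 1/1440.

1/1440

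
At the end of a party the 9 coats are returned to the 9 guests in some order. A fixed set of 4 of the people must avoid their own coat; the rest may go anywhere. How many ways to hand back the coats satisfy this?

Let A_j be the event that the j-th constrained one is fixed. By inclusion-exclusion over the 4 events:
Σ_{j=0}^{4} (-1)^j C(4,j)(9-j)!
= C(4,0)·9! - C(4,1)·8! + C(4,2)·7! - C(4,3)·6! + C(4,4)·5!
= 362880 - 161280 + 30240 - 2880 + 120
= 229080

229080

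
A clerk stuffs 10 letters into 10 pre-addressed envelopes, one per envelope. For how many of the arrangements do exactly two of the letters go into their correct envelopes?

667485

Pick the 2 fixed positions: C(10,2) = 45 ways.
The other 8 form a derangement: !8 = 14833.
Total: 45 × 14833 = 667485.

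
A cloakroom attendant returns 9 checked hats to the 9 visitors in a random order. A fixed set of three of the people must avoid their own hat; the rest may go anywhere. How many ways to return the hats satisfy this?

256320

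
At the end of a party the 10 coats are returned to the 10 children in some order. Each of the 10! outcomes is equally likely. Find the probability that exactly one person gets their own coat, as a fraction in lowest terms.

16687/45360

Favorable outcomes: C(10,1)·!9 = 10·133496 = 1334960.
Total outcomes: 10! = 3628800.
Probability = 1334960/3628800 = 16687/45360.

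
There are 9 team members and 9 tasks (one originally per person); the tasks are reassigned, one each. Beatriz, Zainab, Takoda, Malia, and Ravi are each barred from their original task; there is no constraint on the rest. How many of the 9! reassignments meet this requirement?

205056

Inclusion-exclusion on the 5 forbidden self-matches:
Σ_{j=0}^{5} (-1)^j C(5,j)(9-j)!
= C(5,0)·9! - C(5,1)·8! + C(5,2)·7! - C(5,3)·6! + C(5,4)·5! - C(5,5)·4!
= 362880 - 201600 + 50400 - 7200 + 600 - 24
= 205056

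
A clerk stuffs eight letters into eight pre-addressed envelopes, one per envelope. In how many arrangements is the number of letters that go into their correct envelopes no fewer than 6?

29

Sum C(8,i)·!(8-i) for i = 6..8:
  i=6: C(8,6)·!2 = 28·1 = 28
  i=7: C(8,7)·!1 = 8·0 = 0
  i=8: C(8,8)·!0 = 1·1 = 1
Total = 29.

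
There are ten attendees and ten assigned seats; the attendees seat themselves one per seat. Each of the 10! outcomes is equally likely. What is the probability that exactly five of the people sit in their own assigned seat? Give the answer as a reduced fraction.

11/3600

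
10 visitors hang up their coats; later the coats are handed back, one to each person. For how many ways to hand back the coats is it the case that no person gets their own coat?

1334961

The subfactorial !10 = [10!/e] (nearest integer).
10! = 3628800, and 3628800/e ≈ 1334960.92, so !10 = 1334961.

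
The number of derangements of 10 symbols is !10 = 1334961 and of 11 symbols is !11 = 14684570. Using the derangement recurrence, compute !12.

!12 = (12-1)·(!11 + !10) = 11·(14684570 + 1334961) = 11·16019531 = 176214841.

176214841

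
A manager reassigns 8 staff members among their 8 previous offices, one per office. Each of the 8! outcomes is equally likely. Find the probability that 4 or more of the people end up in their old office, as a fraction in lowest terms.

257/13440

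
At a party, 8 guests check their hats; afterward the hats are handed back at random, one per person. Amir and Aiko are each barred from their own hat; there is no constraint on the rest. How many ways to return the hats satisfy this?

Inclusion-exclusion on the 2 forbidden self-matches:
Σ_{j=0}^{2} (-1)^j C(2,j)(8-j)!
= C(2,0)·8! - C(2,1)·7! + C(2,2)·6!
= 40320 - 10080 + 720
= 30960

30960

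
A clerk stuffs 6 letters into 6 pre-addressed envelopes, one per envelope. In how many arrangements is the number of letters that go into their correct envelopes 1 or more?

# with exactly i fixed is C(6,i)·!(6-i); sum over i=1..6:
  i=1: C(6,1)·!5 = 6·44 = 264
  i=2: C(6,2)·!4 = 15·9 = 135
  i=3: C(6,3)·!3 = 20·2 = 40
  i=4: C(6,4)·!2 = 15·1 = 15
  i=5: C(6,5)·!1 = 6·0 = 0
  i=6: C(6,6)·!0 = 1·1 = 1
Total = 455.

455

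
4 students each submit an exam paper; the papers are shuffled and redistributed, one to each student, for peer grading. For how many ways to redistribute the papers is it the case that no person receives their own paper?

!4 is the nearest integer to 4!/e.
4! = 24, and 24/e ≈ 8.83, so !4 = 9.

9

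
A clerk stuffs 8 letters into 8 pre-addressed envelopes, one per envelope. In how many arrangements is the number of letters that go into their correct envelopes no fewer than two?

10655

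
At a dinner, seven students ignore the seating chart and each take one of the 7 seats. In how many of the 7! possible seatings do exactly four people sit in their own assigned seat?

70

Choose which 4 of the 7 are fixed: C(7,4) = 35.
The other 3 form a derangement: !3 = 2.
Total: 35 × 2 = 70.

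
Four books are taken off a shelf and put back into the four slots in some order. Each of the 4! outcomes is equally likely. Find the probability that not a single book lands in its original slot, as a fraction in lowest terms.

3/8

Favorable outcomes: !4 = 9.
Total outcomes: 4! = 24.
Probability = 9/24 = 3/8.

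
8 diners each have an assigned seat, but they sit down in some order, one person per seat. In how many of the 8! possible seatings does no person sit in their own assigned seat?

!8 is the nearest integer to 8!/e.
8! = 40320, and 40320/e ≈ 14832.90, so !8 = 14833.

14833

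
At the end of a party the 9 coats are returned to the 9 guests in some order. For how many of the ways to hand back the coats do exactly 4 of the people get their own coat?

Pick the 4 fixed positions: C(9,4) = 126 ways.
The remaining 5 must be deranged: !5 = 44.
Total: 126 × 44 = 5544.

5544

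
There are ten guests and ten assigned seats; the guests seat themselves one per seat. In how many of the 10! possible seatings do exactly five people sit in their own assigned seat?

11088

Pick the 5 fixed positions: C(10,5) = 252 ways.
The remaining 5 must be deranged: !5 = 44.
Total: 252 × 44 = 11088.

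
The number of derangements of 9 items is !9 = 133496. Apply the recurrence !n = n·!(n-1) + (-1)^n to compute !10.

1334961

!10 = 10·133496 + 1 = 1334961.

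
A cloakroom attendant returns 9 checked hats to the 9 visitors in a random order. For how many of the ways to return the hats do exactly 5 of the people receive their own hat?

Choose which 5 of the 9 are fixed: C(9,5) = 126.
The remaining 4 must be deranged: !4 = 9.
Total: 126 × 9 = 1134.

1134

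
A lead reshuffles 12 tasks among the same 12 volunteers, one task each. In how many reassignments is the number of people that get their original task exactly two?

88107426

Pick the 2 fixed positions: C(12,2) = 66 ways.
The remaining 10 must be deranged: !10 = 1334961.
Total: 66 × 1334961 = 88107426.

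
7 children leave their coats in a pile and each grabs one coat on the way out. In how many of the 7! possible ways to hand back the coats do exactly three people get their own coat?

315

Pick the 3 fixed positions: C(7,3) = 35 ways.
The other 4 form a derangement: !4 = 9.
Total: 35 × 9 = 315.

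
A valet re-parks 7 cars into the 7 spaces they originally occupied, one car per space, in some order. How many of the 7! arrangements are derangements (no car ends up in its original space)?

By inclusion-exclusion, !7 = Σ (-1)^k · 7!/k! for k=0..7
= 7! - 7!/1! + 7!/2! - 7!/3! + 7!/4! - 7!/5! + 7!/6! - 7!/7!
= 5040 - 5040 + 2520 - 840 + 210 - 42 + 7 - 1
= 1854

1854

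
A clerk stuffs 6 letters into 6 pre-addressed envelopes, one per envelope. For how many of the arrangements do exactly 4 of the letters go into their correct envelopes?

15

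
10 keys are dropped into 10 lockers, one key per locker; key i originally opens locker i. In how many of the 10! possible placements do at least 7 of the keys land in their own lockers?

286

# with exactly i fixed is C(10,i)·!(10-i); sum over i=7..10:
  i=7: C(10,7)·!3 = 120·2 = 240
  i=8: C(10,8)·!2 = 45·1 = 45
  i=9: C(10,9)·!1 = 10·0 = 0
  i=10: C(10,10)·!0 = 1·1 = 1
Total = 286.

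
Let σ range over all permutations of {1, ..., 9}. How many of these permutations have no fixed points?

Recurrence: !9 = 9·!8 + (-1)^9.
!9 = 9·14833 - 1 = 133496

133496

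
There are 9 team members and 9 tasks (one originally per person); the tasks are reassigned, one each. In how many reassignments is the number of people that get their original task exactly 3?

22260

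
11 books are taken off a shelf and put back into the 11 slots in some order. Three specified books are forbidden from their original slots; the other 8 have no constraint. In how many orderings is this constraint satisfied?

30078720

Inclusion-exclusion on the 3 forbidden self-matches:
Σ_{j=0}^{3} (-1)^j C(3,j)(11-j)!
= C(3,0)·11! - C(3,1)·10! + C(3,2)·9! - C(3,3)·8!
= 39916800 - 10886400 + 1088640 - 40320
= 30078720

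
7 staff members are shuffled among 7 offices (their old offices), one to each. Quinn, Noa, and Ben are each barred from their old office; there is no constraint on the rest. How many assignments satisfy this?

3216

Let A_j be the event that the j-th constrained one is fixed. By inclusion-exclusion over the 3 events:
Σ_{j=0}^{3} (-1)^j C(3,j)(7-j)!
= C(3,0)·7! - C(3,1)·6! + C(3,2)·5! - C(3,3)·4!
= 5040 - 2160 + 360 - 24
= 3216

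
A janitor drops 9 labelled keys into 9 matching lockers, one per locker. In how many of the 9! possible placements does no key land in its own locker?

The number of derangements of 9 is !9 = Σ_{k=0}^{9} (-1)^k·9!/k!
= 9! - 9!/1! + 9!/2! - 9!/3! + 9!/4! - 9!/5! + 9!/6! - 9!/7! + 9!/8! - 9!/9!
= 362880 - 362880 + 181440 - 60480 + 15120 - 3024 + 504 - 72 + 9 - 1
= 133496

133496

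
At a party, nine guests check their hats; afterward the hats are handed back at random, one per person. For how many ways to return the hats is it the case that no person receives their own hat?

!9 = 9! · Σ_{k=0}^{9} (-1)^k/k!
= 9! - 9!/1! + 9!/2! - 9!/3! + 9!/4! - 9!/5! + 9!/6! - 9!/7! + 9!/8! - 9!/9!
= 362880 - 362880 + 181440 - 60480 + 15120 - 3024 + 504 - 72 + 9 - 1
= 133496

133496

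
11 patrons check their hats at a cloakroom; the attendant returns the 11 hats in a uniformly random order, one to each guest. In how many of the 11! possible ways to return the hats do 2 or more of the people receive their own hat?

# with exactly i fixed is C(11,i)·!(11-i); sum over i=2..11:
  i=2: C(11,2)·!9 = 55·133496 = 7342280
  i=3: C(11,3)·!8 = 165·14833 = 2447445
  i=4: C(11,4)·!7 = 330·1854 = 611820
  i=5: C(11,5)·!6 = 462·265 = 122430
  i=6: C(11,6)·!5 = 462·44 = 20328
  i=7: C(11,7)·!4 = 330·9 = 2970
  i=8: C(11,8)·!3 = 165·2 = 330
  i=9: C(11,9)·!2 = 55·1 = 55
  i=10: C(11,10)·!1 = 11·0 = 0
  i=11: C(11,11)·!0 = 1·1 = 1
Total = 10547659.

10547659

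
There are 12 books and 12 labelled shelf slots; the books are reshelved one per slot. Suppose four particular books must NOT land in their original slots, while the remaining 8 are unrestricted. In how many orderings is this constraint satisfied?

339696000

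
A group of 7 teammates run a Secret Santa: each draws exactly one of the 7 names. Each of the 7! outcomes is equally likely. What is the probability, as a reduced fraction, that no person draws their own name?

103/280

Favorable outcomes: !7 = 1854.
Total outcomes: 7! = 5040.
Probability = 1854/5040 = 103/280.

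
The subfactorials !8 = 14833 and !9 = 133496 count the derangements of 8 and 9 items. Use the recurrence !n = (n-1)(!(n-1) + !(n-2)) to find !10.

!10 = (10-1)·(!9 + !8) = 9·(133496 + 14833) = 9·148329 = 1334961.

1334961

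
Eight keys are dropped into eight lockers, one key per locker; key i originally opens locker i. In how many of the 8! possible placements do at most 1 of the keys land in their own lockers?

# with exactly i fixed is C(8,i)·!(8-i); sum over i=0..1:
  i=0: C(8,0)·!8 = 1·14833 = 14833
  i=1: C(8,1)·!7 = 8·1854 = 14832
Total = 29665.

29665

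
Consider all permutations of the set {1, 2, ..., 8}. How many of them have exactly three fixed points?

2464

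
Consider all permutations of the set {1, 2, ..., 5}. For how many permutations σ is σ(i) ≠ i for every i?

44

Recurrence: !5 = 4·(!4 + !3).
!5 = 4·(9 + 2) = 4·11 = 44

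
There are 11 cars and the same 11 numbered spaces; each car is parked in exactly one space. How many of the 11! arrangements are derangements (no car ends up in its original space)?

!11 is the nearest integer to 11!/e.
11! = 39916800, and 39916800/e ≈ 14684570.08, so !11 = 14684570.

14684570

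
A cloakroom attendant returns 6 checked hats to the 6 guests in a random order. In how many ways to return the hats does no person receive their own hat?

Recurrence: !6 = 5·(!5 + !4).
!6 = 5·(44 + 9) = 5·53 = 265

265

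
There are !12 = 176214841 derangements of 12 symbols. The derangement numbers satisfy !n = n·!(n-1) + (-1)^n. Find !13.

2290792932

!13 = 13·176214841 - 1 = 2290792932.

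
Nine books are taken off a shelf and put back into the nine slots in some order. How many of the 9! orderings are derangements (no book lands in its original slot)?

!9 is the nearest integer to 9!/e.
9! = 362880, and 362880/e ≈ 133496.09, so !9 = 133496.

133496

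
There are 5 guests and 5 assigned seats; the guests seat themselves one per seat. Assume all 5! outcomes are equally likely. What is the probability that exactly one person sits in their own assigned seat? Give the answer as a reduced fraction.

3/8

Favorable outcomes: C(5,1)·!4 = 5·9 = 45.
Total outcomes: 5! = 120.
Probability = 45/120 = 3/8.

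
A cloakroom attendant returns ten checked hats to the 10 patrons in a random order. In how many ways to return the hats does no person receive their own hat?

1334961

By inclusion-exclusion, !10 = Σ (-1)^k · 10!/k! for k=0..10
= 10! - 10!/1! + 10!/2! - 10!/3! + 10!/4! - 10!/5! + 10!/6! - 10!/7! + 10!/8! - 10!/9! + 10!/10!
= 3628800 - 3628800 + 1814400 - 604800 + 151200 - 30240 + 5040 - 720 + 90 - 10 + 1
= 1334961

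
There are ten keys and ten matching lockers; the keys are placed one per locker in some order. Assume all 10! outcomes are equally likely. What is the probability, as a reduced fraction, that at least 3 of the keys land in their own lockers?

145697/1814400

Favorable outcomes: Σ_{i≥3} C(10,i)·!(10-i) = 120·1854 + 210·265 + 252·44 + 210·9 + 120·2 + 45·1 + 10·0 + 1·1 = 291394.
Total outcomes: 10! = 3628800.
Probability = 291394/3628800 = 145697/1814400.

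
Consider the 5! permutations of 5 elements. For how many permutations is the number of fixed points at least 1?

76

Sum C(5,i)·!(5-i) for i = 1..5:
  i=1: C(5,1)·!4 = 5·9 = 45
  i=2: C(5,2)·!3 = 10·2 = 20
  i=3: C(5,3)·!2 = 10·1 = 10
  i=4: C(5,4)·!1 = 5·0 = 0
  i=5: C(5,5)·!0 = 1·1 = 1
Total = 76.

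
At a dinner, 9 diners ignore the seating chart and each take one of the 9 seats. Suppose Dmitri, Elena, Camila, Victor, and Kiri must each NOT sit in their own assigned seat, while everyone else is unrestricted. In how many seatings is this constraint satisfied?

Inclusion-exclusion on the 5 forbidden self-matches:
Σ_{j=0}^{5} (-1)^j C(5,j)(9-j)!
= C(5,0)·9! - C(5,1)·8! + C(5,2)·7! - C(5,3)·6! + C(5,4)·5! - C(5,5)·4!
= 362880 - 201600 + 50400 - 7200 + 600 - 24
= 205056

205056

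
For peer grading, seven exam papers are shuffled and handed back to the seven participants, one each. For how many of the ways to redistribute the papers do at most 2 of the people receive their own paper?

4633

Sum C(7,i)·!(7-i) for i = 0..2:
  i=0: C(7,0)·!7 = 1·1854 = 1854
  i=1: C(7,1)·!6 = 7·265 = 1855
  i=2: C(7,2)·!5 = 21·44 = 924
Total = 4633.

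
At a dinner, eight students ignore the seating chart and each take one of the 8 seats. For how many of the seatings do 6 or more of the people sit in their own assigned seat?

Sum C(8,i)·!(8-i) for i = 6..8:
  i=6: C(8,6)·!2 = 28·1 = 28
  i=7: C(8,7)·!1 = 8·0 = 0
  i=8: C(8,8)·!0 = 1·1 = 1
Total = 29.

29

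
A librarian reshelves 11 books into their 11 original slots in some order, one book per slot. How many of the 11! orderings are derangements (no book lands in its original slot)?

!11 is the nearest integer to 11!/e.
11! = 39916800, and 39916800/e ≈ 14684570.08, so !11 = 14684570.

14684570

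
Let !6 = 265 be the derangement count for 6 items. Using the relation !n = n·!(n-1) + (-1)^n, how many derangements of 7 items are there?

!7 = 7·265 - 1 = 1854.

1854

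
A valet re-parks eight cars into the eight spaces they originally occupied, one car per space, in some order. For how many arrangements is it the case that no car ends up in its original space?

14833

The subfactorial !8 = [8!/e] (nearest integer).
8! = 40320, and 40320/e ≈ 14832.90, so !8 = 14833.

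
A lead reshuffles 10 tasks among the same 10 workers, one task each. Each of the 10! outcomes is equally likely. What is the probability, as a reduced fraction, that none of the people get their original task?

16481/44800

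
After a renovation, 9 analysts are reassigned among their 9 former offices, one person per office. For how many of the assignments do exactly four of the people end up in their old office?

5544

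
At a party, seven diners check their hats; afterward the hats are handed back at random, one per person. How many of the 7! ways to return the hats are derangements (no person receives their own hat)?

1854

The subfactorial !7 = [7!/e] (nearest integer).
7! = 5040, and 5040/e ≈ 1854.11, so !7 = 1854.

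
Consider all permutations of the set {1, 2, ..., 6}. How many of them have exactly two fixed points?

135

Choose which 2 of the 6 are fixed: C(6,2) = 15.
The remaining 4 must be deranged: !4 = 9.
Total: 15 × 9 = 135.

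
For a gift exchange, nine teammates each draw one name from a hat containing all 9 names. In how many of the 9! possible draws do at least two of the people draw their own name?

Sum C(9,i)·!(9-i) for i = 2..9:
  i=2: C(9,2)·!7 = 36·1854 = 66744
  i=3: C(9,3)·!6 = 84·265 = 22260
  i=4: C(9,4)·!5 = 126·44 = 5544
  i=5: C(9,5)·!4 = 126·9 = 1134
  i=6: C(9,6)·!3 = 84·2 = 168
  i=7: C(9,7)·!2 = 36·1 = 36
  i=8: C(9,8)·!1 = 9·0 = 0
  i=9: C(9,9)·!0 = 1·1 = 1
Total = 95887.

95887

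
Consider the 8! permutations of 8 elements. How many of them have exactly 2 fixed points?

7420

Choose which 2 of the 8 are fixed: C(8,2) = 28.
The other 6 form a derangement: !6 = 265.
Total: 28 × 265 = 7420.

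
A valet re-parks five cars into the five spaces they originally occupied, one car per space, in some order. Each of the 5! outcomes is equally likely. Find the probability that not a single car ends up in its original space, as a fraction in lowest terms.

11/30

Favorable outcomes: !5 = 44.
Total outcomes: 5! = 120.
Probability = 44/120 = 11/30.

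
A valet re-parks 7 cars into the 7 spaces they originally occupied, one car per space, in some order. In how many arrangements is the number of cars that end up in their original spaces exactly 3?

315

Pick the 3 fixed positions: C(7,3) = 35 ways.
The other 4 form a derangement: !4 = 9.
Total: 35 × 9 = 315.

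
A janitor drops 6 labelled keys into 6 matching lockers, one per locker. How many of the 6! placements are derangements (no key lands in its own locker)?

265

Use !n = (n-1)(!(n-1) + !(n-2)).
!6 = 5·(44 + 9) = 5·53 = 265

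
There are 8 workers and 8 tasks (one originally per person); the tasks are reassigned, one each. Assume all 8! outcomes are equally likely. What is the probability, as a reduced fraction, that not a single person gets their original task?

Favorable outcomes: !8 = 14833.
Total outcomes: 8! = 40320.
Probability = 14833/40320 = 2119/5760.

2119/5760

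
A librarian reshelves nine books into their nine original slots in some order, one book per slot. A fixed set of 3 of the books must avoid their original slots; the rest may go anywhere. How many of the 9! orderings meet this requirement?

256320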